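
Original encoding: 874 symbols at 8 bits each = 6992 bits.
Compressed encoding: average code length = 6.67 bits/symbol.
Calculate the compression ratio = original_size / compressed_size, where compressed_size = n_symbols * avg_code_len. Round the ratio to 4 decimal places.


original_size = n_symbols * orig_bits = 874 * 8 = 6992 bits
compressed_size = n_symbols * avg_code_len = 874 * 6.67 = 5829.58 bits
ratio = original_size / compressed_size = 6992 / 5829.58 = 1.1994

Compression ratio = 1.1994


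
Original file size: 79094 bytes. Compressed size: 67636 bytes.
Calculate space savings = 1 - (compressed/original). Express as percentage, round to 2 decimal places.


ratio = compressed/original = 67636/79094 = 0.855134
savings = 1 - ratio = 1 - 0.855134 = 0.144866
as a percentage: 0.144866 * 100 = 14.49%

Space savings = 1 - 67636/79094 = 14.49%


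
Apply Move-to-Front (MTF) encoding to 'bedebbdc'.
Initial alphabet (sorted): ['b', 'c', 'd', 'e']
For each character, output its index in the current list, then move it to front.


MTF encoding:
'b': index 0 in ['b', 'c', 'd', 'e'] -> ['b', 'c', 'd', 'e']
'e': index 3 in ['b', 'c', 'd', 'e'] -> ['e', 'b', 'c', 'd']
'd': index 3 in ['e', 'b', 'c', 'd'] -> ['d', 'e', 'b', 'c']
'e': index 1 in ['d', 'e', 'b', 'c'] -> ['e', 'd', 'b', 'c']
'b': index 2 in ['e', 'd', 'b', 'c'] -> ['b', 'e', 'd', 'c']
'b': index 0 in ['b', 'e', 'd', 'c'] -> ['b', 'e', 'd', 'c']
'd': index 2 in ['b', 'e', 'd', 'c'] -> ['d', 'b', 'e', 'c']
'c': index 3 in ['d', 'b', 'e', 'c'] -> ['c', 'd', 'b', 'e']


Output: [0, 3, 3, 1, 2, 0, 2, 3]


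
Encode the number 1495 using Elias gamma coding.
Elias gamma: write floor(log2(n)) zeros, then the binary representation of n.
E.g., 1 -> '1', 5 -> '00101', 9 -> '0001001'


num_bits = floor(log2(1495)) + 1 = 11
leading_zeros = num_bits - 1 = 10
binary(1495) = 10111010111

Elias gamma(1495) = '0000000000' + '10111010111' = 000000000010111010111 (21 bits)


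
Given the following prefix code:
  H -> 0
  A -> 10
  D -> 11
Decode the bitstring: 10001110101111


Decoding step by step:
Bits 10 -> A
Bits 0 -> H
Bits 0 -> H
Bits 11 -> D
Bits 10 -> A
Bits 10 -> A
Bits 11 -> D
Bits 11 -> D


Decoded message: AHHDAADD


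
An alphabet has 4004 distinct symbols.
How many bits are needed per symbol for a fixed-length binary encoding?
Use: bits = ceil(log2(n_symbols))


log2(4004) = 11.9672
Bracket: 2^11 = 2048 < 4004 <= 2^12 = 4096
So ceil(log2(4004)) = 12

bits = ceil(log2(4004)) = ceil(11.9672) = 12 bits


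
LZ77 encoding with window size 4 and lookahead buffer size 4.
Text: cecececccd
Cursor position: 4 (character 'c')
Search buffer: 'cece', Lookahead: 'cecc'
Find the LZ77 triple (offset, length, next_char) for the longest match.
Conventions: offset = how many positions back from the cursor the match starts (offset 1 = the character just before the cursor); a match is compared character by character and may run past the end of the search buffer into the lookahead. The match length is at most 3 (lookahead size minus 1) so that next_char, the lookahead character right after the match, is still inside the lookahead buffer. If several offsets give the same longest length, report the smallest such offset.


Try each offset into the search buffer:
  offset=1 (pos 3, char 'e'): match length 0
  offset=2 (pos 2, char 'c'): match length 3
  offset=3 (pos 1, char 'e'): match length 0
  offset=4 (pos 0, char 'c'): match length 3
Longest match has length 3, found at offsets 2, 4; take the smallest, offset 2.
next_char = character at position 4 + 3 = 7 -> 'c'

Best match: offset=2, length=3 (matching 'cec' starting at position 2)
LZ77 triple: (2, 3, 'c')


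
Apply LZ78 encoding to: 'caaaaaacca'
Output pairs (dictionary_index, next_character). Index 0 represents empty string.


LZ78 encoding steps:
Dictionary: {0: ''}
Step 1: w='' (idx 0), next='c' -> output (0, 'c'), add 'c' as idx 1
Step 2: w='' (idx 0), next='a' -> output (0, 'a'), add 'a' as idx 2
Step 3: w='a' (idx 2), next='a' -> output (2, 'a'), add 'aa' as idx 3
Step 4: w='aa' (idx 3), next='a' -> output (3, 'a'), add 'aaa' as idx 4
Step 5: w='c' (idx 1), next='c' -> output (1, 'c'), add 'cc' as idx 5
Step 6: w='a' (idx 2), end of input -> output (2, '')


Encoded: [(0, 'c'), (0, 'a'), (2, 'a'), (3, 'a'), (1, 'c'), (2, '')]


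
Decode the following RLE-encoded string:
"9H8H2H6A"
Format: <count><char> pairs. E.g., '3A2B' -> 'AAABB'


Expanding each <count><char> pair:
  9H -> 'HHHHHHHHH'
  8H -> 'HHHHHHHH'
  2H -> 'HH'
  6A -> 'AAAAAA'

Decoded = HHHHHHHHHHHHHHHHHHHAAAAAA


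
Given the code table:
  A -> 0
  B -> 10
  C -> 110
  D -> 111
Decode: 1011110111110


Decoding:
10 -> B
111 -> D
10 -> B
111 -> D
110 -> C


Result: BDBDC


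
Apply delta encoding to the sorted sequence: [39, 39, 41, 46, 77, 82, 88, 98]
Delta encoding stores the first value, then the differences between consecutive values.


First value: 39
Deltas:
  39 - 39 = 0
  41 - 39 = 2
  46 - 41 = 5
  77 - 46 = 31
  82 - 77 = 5
  88 - 82 = 6
  98 - 88 = 10


Delta encoded: [39, 0, 2, 5, 31, 5, 6, 10]


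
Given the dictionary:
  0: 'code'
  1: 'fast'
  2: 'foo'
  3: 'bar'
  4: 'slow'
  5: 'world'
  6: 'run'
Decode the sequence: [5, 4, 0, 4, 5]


Look up each index in the dictionary:
  5 -> 'world'
  4 -> 'slow'
  0 -> 'code'
  4 -> 'slow'
  5 -> 'world'

Decoded: "world slow code slow world"


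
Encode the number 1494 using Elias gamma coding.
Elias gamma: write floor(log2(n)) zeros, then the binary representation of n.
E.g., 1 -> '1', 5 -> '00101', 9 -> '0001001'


num_bits = floor(log2(1494)) + 1 = 11
leading_zeros = num_bits - 1 = 10
binary(1494) = 10111010110

Elias gamma(1494) = '0000000000' + '10111010110' = 000000000010111010110 (21 bits)


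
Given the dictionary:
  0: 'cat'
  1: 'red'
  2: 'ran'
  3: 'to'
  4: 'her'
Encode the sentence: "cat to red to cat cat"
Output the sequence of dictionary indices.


Look up each word in the dictionary:
  'cat' -> 0
  'to' -> 3
  'red' -> 1
  'to' -> 3
  'cat' -> 0
  'cat' -> 0

Encoded: [0, 3, 1, 3, 0, 0]


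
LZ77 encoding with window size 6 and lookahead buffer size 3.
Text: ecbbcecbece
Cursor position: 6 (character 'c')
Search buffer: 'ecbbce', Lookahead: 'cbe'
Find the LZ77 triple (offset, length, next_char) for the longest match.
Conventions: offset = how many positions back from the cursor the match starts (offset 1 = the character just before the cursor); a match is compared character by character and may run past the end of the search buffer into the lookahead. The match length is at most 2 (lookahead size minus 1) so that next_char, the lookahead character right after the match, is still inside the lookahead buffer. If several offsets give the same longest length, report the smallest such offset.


Try each offset into the search buffer:
  offset=1 (pos 5, char 'e'): match length 0
  offset=2 (pos 4, char 'c'): match length 1
  offset=3 (pos 3, char 'b'): match length 0
  offset=4 (pos 2, char 'b'): match length 0
  offset=5 (pos 1, char 'c'): match length 2
  offset=6 (pos 0, char 'e'): match length 0
Longest match has length 2 at offset 5.
next_char = character at position 6 + 2 = 8 -> 'e'

Best match: offset=5, length=2 (matching 'cb' starting at position 1)
LZ77 triple: (5, 2, 'e')


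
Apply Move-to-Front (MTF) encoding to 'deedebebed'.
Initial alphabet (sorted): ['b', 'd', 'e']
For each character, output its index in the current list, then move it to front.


MTF encoding:
'd': index 1 in ['b', 'd', 'e'] -> ['d', 'b', 'e']
'e': index 2 in ['d', 'b', 'e'] -> ['e', 'd', 'b']
'e': index 0 in ['e', 'd', 'b'] -> ['e', 'd', 'b']
'd': index 1 in ['e', 'd', 'b'] -> ['d', 'e', 'b']
'e': index 1 in ['d', 'e', 'b'] -> ['e', 'd', 'b']
'b': index 2 in ['e', 'd', 'b'] -> ['b', 'e', 'd']
'e': index 1 in ['b', 'e', 'd'] -> ['e', 'b', 'd']
'b': index 1 in ['e', 'b', 'd'] -> ['b', 'e', 'd']
'e': index 1 in ['b', 'e', 'd'] -> ['e', 'b', 'd']
'd': index 2 in ['e', 'b', 'd'] -> ['d', 'e', 'b']


Output: [1, 2, 0, 1, 1, 2, 1, 1, 1, 2]


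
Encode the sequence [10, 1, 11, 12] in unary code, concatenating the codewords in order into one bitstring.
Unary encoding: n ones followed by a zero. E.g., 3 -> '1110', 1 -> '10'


Encode each number as n ones followed by a terminating 0:
  10 -> 11111111110 (11 bits)
  1 -> 10 (2 bits)
  11 -> 111111111110 (12 bits)
  12 -> 1111111111110 (13 bits)
Total length = 11 + 2 + 12 + 13 = 38 bits.

Unary([10, 1, 11, 12]) = 11111111110101111111111101111111111110 (38 bits)


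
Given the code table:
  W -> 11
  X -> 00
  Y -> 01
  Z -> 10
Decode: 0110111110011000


Decoding:
01 -> Y
10 -> Z
11 -> W
11 -> W
10 -> Z
01 -> Y
10 -> Z
00 -> X


Result: YZWWZYZX


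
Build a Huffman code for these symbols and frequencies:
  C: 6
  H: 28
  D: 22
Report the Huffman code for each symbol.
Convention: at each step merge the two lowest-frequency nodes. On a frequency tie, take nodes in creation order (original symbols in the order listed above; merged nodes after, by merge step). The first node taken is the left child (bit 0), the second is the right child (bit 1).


Huffman tree construction:
Step 1: Merge C(6) + D(22) = 28
Step 2: Merge H(28) + (C+D)(28) = 56
Read each symbol's code off the tree from the root (left child = 0, right child = 1).

Codes:
  C: 10 (length 2)
  H: 0 (length 1)
  D: 11 (length 2)
Average code length: 84/56 = 1.5000 bits/symbol


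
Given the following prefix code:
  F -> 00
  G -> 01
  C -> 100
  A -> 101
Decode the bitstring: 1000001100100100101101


Decoding step by step:
Bits 100 -> C
Bits 00 -> F
Bits 01 -> G
Bits 100 -> C
Bits 100 -> C
Bits 100 -> C
Bits 101 -> A
Bits 101 -> A


Decoded message: CFGCCCAA


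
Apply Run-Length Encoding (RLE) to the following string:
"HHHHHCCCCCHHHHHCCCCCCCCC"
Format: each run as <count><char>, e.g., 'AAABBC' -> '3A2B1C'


Scanning runs left to right:
  i=0: run of 'H' x 5 -> '5H'
  i=5: run of 'C' x 5 -> '5C'
  i=10: run of 'H' x 5 -> '5H'
  i=15: run of 'C' x 9 -> '9C'

RLE = 5H5C5H9C


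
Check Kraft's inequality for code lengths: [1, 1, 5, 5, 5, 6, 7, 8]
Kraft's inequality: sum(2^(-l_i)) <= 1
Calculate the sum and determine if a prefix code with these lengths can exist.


Sum = 2^(-1) + 2^(-1) + 2^(-5) + 2^(-5) + 2^(-5) + 2^(-6) + 2^(-7) + 2^(-8)
    = 0.5 + 0.5 + 0.03125 + 0.03125 + 0.03125 + 0.015625 + 0.0078125 + 0.00390625
    = 287/256 = 1.12109375
Since 1.12109375 > 1, Kraft's inequality is NOT satisfied.
A prefix code with these lengths CANNOT exist.

Kraft sum = 1.12109375. Not satisfied.


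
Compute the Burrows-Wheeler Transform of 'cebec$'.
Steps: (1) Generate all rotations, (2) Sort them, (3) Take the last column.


Rotations (sorted):
  0: $cebec -> last char: c
  1: bec$ce -> last char: e
  2: c$cebe -> last char: e
  3: cebec$ -> last char: $
  4: ebec$c -> last char: c
  5: ec$ceb -> last char: b


BWT = cee$cb


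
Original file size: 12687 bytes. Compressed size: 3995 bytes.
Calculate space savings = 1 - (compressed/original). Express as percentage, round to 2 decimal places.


ratio = compressed/original = 3995/12687 = 0.314889
savings = 1 - ratio = 1 - 0.314889 = 0.685111
as a percentage: 0.685111 * 100 = 68.51%

Space savings = 1 - 3995/12687 = 68.51%


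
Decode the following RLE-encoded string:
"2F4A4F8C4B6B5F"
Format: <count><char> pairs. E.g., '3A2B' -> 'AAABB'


Expanding each <count><char> pair:
  2F -> 'FF'
  4A -> 'AAAA'
  4F -> 'FFFF'
  8C -> 'CCCCCCCC'
  4B -> 'BBBB'
  6B -> 'BBBBBB'
  5F -> 'FFFFF'

Decoded = FFAAAAFFFFCCCCCCCCBBBBBBBBBBFFFFF


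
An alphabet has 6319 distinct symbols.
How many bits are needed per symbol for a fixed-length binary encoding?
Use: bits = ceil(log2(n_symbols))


log2(6319) = 12.6255
Bracket: 2^12 = 4096 < 6319 <= 2^13 = 8192
So ceil(log2(6319)) = 13

bits = ceil(log2(6319)) = ceil(12.6255) = 13 bits


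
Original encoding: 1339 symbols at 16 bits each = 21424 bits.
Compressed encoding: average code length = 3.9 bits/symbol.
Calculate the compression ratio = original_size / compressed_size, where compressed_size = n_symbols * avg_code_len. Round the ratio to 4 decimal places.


original_size = n_symbols * orig_bits = 1339 * 16 = 21424 bits
compressed_size = n_symbols * avg_code_len = 1339 * 3.9 = 5222.1 bits
ratio = original_size / compressed_size = 21424 / 5222.1 = 4.1026

Compression ratio = 4.1026


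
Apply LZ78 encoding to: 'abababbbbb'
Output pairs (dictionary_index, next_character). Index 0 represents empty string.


LZ78 encoding steps:
Dictionary: {0: ''}
Step 1: w='' (idx 0), next='a' -> output (0, 'a'), add 'a' as idx 1
Step 2: w='' (idx 0), next='b' -> output (0, 'b'), add 'b' as idx 2
Step 3: w='a' (idx 1), next='b' -> output (1, 'b'), add 'ab' as idx 3
Step 4: w='ab' (idx 3), next='b' -> output (3, 'b'), add 'abb' as idx 4
Step 5: w='b' (idx 2), next='b' -> output (2, 'b'), add 'bb' as idx 5
Step 6: w='b' (idx 2), end of input -> output (2, '')


Encoded: [(0, 'a'), (0, 'b'), (1, 'b'), (3, 'b'), (2, 'b'), (2, '')]


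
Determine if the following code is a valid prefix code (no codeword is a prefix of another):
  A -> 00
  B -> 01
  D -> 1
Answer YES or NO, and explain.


Checking each pair (does one codeword prefix another?):
  A='00' vs B='01': no prefix
  A='00' vs D='1': no prefix
  B='01' vs A='00': no prefix
  B='01' vs D='1': no prefix
  D='1' vs A='00': no prefix
  D='1' vs B='01': no prefix
No violation found over all pairs.

YES -- this is a valid prefix code. No codeword is a prefix of any other codeword.


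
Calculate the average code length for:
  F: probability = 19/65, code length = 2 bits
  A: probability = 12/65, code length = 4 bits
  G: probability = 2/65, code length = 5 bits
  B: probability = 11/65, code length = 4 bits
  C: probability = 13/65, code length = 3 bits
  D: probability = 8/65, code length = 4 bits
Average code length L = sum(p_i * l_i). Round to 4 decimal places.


Weighted contributions p_i * l_i:
  F: (19/65) * 2 = 38/65
  A: (12/65) * 4 = 48/65
  G: (2/65) * 5 = 10/65
  B: (11/65) * 4 = 44/65
  C: (13/65) * 3 = 39/65
  D: (8/65) * 4 = 32/65
Sum = (38 + 48 + 10 + 44 + 39 + 32)/65 = 211/65

L = 211/65 = 3.2462 bits/symbol


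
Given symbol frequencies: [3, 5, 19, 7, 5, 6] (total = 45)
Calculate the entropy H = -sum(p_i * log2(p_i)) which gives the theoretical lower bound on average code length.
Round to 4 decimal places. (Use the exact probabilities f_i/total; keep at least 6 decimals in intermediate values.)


Per-symbol terms -p_i * log2(p_i) with p_i = f_i/45:
  p = 3/45 = 0.066667: log2(p) = -3.906891, -p*log2(p) = 0.260459
  p = 5/45 = 0.111111: log2(p) = -3.169925, -p*log2(p) = 0.352214
  p = 19/45 = 0.422222: log2(p) = -1.243926, -p*log2(p) = 0.525213
  p = 7/45 = 0.155556: log2(p) = -2.684498, -p*log2(p) = 0.417589
  p = 5/45 = 0.111111: log2(p) = -3.169925, -p*log2(p) = 0.352214
  p = 6/45 = 0.133333: log2(p) = -2.906891, -p*log2(p) = 0.387585
H = 0.260459 + 0.352214 + 0.525213 + 0.417589 + 0.352214 + 0.387585 = 2.295274

H = 2.2953 bits/symbol


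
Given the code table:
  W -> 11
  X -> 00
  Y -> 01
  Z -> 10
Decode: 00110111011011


Decoding:
00 -> X
11 -> W
01 -> Y
11 -> W
01 -> Y
10 -> Z
11 -> W


Result: XWYWYZW


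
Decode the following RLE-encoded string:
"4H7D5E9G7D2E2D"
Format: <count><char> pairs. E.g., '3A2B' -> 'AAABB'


Expanding each <count><char> pair:
  4H -> 'HHHH'
  7D -> 'DDDDDDD'
  5E -> 'EEEEE'
  9G -> 'GGGGGGGGG'
  7D -> 'DDDDDDD'
  2E -> 'EE'
  2D -> 'DD'

Decoded = HHHHDDDDDDDEEEEEGGGGGGGGGDDDDDDDEEDD


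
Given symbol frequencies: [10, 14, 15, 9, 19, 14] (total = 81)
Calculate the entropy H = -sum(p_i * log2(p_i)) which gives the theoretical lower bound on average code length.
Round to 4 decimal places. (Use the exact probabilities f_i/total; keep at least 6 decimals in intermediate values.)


Per-symbol terms -p_i * log2(p_i) with p_i = f_i/81:
  p = 10/81 = 0.123457: log2(p) = -3.017922, -p*log2(p) = 0.372583
  p = 14/81 = 0.172840: log2(p) = -2.532495, -p*log2(p) = 0.437715
  p = 15/81 = 0.185185: log2(p) = -2.432959, -p*log2(p) = 0.450548
  p = 9/81 = 0.111111: log2(p) = -3.169925, -p*log2(p) = 0.352214
  p = 19/81 = 0.234568: log2(p) = -2.091922, -p*log2(p) = 0.490698
  p = 14/81 = 0.172840: log2(p) = -2.532495, -p*log2(p) = 0.437715
H = 0.372583 + 0.437715 + 0.450548 + 0.352214 + 0.490698 + 0.437715 = 2.541473

H = 2.5415 bits/symbol


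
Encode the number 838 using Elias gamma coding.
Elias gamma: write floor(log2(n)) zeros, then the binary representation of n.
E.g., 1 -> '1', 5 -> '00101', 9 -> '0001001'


num_bits = floor(log2(838)) + 1 = 10
leading_zeros = num_bits - 1 = 9
binary(838) = 1101000110

Elias gamma(838) = '000000000' + '1101000110' = 0000000001101000110 (19 bits)


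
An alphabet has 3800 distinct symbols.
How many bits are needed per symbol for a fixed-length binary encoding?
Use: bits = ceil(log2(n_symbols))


log2(3800) = 11.8918
Bracket: 2^11 = 2048 < 3800 <= 2^12 = 4096
So ceil(log2(3800)) = 12

bits = ceil(log2(3800)) = ceil(11.8918) = 12 bits


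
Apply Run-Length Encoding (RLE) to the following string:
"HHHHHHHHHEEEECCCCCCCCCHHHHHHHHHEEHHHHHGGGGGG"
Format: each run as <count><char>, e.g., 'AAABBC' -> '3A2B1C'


Scanning runs left to right:
  i=0: run of 'H' x 9 -> '9H'
  i=9: run of 'E' x 4 -> '4E'
  i=13: run of 'C' x 9 -> '9C'
  i=22: run of 'H' x 9 -> '9H'
  i=31: run of 'E' x 2 -> '2E'
  i=33: run of 'H' x 5 -> '5H'
  i=38: run of 'G' x 6 -> '6G'

RLE = 9H4E9C9H2E5H6G


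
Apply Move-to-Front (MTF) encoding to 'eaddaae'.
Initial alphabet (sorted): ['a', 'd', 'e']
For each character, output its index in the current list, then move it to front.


MTF encoding:
'e': index 2 in ['a', 'd', 'e'] -> ['e', 'a', 'd']
'a': index 1 in ['e', 'a', 'd'] -> ['a', 'e', 'd']
'd': index 2 in ['a', 'e', 'd'] -> ['d', 'a', 'e']
'd': index 0 in ['d', 'a', 'e'] -> ['d', 'a', 'e']
'a': index 1 in ['d', 'a', 'e'] -> ['a', 'd', 'e']
'a': index 0 in ['a', 'd', 'e'] -> ['a', 'd', 'e']
'e': index 2 in ['a', 'd', 'e'] -> ['e', 'a', 'd']


Output: [2, 1, 2, 0, 1, 0, 2]


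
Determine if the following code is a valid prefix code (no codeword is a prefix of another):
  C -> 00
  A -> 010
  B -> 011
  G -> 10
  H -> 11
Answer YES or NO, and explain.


Checking each pair (does one codeword prefix another?):
  C='00' vs A='010': no prefix
  C='00' vs B='011': no prefix
  C='00' vs G='10': no prefix
  C='00' vs H='11': no prefix
  A='010' vs C='00': no prefix
  A='010' vs B='011': no prefix
  A='010' vs G='10': no prefix
  A='010' vs H='11': no prefix
  B='011' vs C='00': no prefix
  B='011' vs A='010': no prefix
  B='011' vs G='10': no prefix
  B='011' vs H='11': no prefix
  G='10' vs C='00': no prefix
  G='10' vs A='010': no prefix
  G='10' vs B='011': no prefix
  G='10' vs H='11': no prefix
  H='11' vs C='00': no prefix
  H='11' vs A='010': no prefix
  H='11' vs B='011': no prefix
  H='11' vs G='10': no prefix
No violation found over all pairs.

YES -- this is a valid prefix code. No codeword is a prefix of any other codeword.


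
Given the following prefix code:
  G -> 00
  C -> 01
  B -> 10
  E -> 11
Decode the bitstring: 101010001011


Decoding step by step:
Bits 10 -> B
Bits 10 -> B
Bits 10 -> B
Bits 00 -> G
Bits 10 -> B
Bits 11 -> E


Decoded message: BBBGBE


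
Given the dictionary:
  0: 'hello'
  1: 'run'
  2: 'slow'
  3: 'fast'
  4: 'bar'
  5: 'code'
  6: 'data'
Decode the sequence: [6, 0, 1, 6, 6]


Look up each index in the dictionary:
  6 -> 'data'
  0 -> 'hello'
  1 -> 'run'
  6 -> 'data'
  6 -> 'data'

Decoded: "data hello run data data"


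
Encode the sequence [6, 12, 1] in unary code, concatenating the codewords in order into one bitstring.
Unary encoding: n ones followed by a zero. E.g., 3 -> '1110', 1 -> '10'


Encode each number as n ones followed by a terminating 0:
  6 -> 1111110 (7 bits)
  12 -> 1111111111110 (13 bits)
  1 -> 10 (2 bits)
Total length = 7 + 13 + 2 = 22 bits.

Unary([6, 12, 1]) = 1111110111111111111010 (22 bits)


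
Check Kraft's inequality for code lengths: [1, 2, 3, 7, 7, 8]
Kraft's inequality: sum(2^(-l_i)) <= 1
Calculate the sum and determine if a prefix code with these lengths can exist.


Sum = 2^(-1) + 2^(-2) + 2^(-3) + 2^(-7) + 2^(-7) + 2^(-8)
    = 0.5 + 0.25 + 0.125 + 0.0078125 + 0.0078125 + 0.00390625
    = 229/256 = 0.89453125
Since 0.89453125 <= 1, Kraft's inequality IS satisfied.
A prefix code with these lengths CAN exist.

Kraft sum = 0.89453125. Satisfied.


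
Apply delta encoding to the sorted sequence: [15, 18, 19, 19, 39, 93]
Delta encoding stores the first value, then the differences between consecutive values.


First value: 15
Deltas:
  18 - 15 = 3
  19 - 18 = 1
  19 - 19 = 0
  39 - 19 = 20
  93 - 39 = 54


Delta encoded: [15, 3, 1, 0, 20, 54]


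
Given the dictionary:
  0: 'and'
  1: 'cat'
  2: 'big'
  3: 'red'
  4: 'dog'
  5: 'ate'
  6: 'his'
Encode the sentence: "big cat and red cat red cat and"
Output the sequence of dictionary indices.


Look up each word in the dictionary:
  'big' -> 2
  'cat' -> 1
  'and' -> 0
  'red' -> 3
  'cat' -> 1
  'red' -> 3
  'cat' -> 1
  'and' -> 0

Encoded: [2, 1, 0, 3, 1, 3, 1, 0]


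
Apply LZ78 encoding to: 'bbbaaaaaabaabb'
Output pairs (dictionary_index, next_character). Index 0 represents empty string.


LZ78 encoding steps:
Dictionary: {0: ''}
Step 1: w='' (idx 0), next='b' -> output (0, 'b'), add 'b' as idx 1
Step 2: w='b' (idx 1), next='b' -> output (1, 'b'), add 'bb' as idx 2
Step 3: w='' (idx 0), next='a' -> output (0, 'a'), add 'a' as idx 3
Step 4: w='a' (idx 3), next='a' -> output (3, 'a'), add 'aa' as idx 4
Step 5: w='aa' (idx 4), next='a' -> output (4, 'a'), add 'aaa' as idx 5
Step 6: w='b' (idx 1), next='a' -> output (1, 'a'), add 'ba' as idx 6
Step 7: w='a' (idx 3), next='b' -> output (3, 'b'), add 'ab' as idx 7
Step 8: w='b' (idx 1), end of input -> output (1, '')


Encoded: [(0, 'b'), (1, 'b'), (0, 'a'), (3, 'a'), (4, 'a'), (1, 'a'), (3, 'b'), (1, '')]


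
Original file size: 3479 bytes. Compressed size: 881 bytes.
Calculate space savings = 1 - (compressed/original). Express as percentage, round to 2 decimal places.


ratio = compressed/original = 881/3479 = 0.253234
savings = 1 - ratio = 1 - 0.253234 = 0.746766
as a percentage: 0.746766 * 100 = 74.68%

Space savings = 1 - 881/3479 = 74.68%


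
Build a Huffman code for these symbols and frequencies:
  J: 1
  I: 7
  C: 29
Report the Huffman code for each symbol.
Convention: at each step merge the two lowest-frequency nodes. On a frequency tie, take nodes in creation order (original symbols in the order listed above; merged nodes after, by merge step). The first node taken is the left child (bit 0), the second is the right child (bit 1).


Huffman tree construction:
Step 1: Merge J(1) + I(7) = 8
Step 2: Merge (J+I)(8) + C(29) = 37
Read each symbol's code off the tree from the root (left child = 0, right child = 1).

Codes:
  J: 00 (length 2)
  I: 01 (length 2)
  C: 1 (length 1)
Average code length: 45/37 = 1.2162 bits/symbol


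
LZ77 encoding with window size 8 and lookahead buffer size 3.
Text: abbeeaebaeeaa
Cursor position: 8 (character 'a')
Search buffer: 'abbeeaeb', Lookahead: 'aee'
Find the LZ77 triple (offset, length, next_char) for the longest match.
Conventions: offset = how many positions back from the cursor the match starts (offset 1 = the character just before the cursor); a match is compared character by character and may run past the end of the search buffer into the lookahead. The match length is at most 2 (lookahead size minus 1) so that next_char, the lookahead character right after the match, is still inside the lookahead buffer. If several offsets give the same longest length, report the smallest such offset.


Try each offset into the search buffer:
  offset=1 (pos 7, char 'b'): match length 0
  offset=2 (pos 6, char 'e'): match length 0
  offset=3 (pos 5, char 'a'): match length 2
  offset=4 (pos 4, char 'e'): match length 0
  offset=5 (pos 3, char 'e'): match length 0
  offset=6 (pos 2, char 'b'): match length 0
  offset=7 (pos 1, char 'b'): match length 0
  offset=8 (pos 0, char 'a'): match length 1
Longest match has length 2 at offset 3.
next_char = character at position 8 + 2 = 10 -> 'e'

Best match: offset=3, length=2 (matching 'ae' starting at position 5)
LZ77 triple: (3, 2, 'e')


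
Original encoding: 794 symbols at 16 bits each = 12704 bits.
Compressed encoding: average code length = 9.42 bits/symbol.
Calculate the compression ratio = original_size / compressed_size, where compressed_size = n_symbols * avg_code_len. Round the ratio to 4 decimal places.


original_size = n_symbols * orig_bits = 794 * 16 = 12704 bits
compressed_size = n_symbols * avg_code_len = 794 * 9.42 = 7479.48 bits
ratio = original_size / compressed_size = 12704 / 7479.48 = 1.6985

Compression ratio = 1.6985


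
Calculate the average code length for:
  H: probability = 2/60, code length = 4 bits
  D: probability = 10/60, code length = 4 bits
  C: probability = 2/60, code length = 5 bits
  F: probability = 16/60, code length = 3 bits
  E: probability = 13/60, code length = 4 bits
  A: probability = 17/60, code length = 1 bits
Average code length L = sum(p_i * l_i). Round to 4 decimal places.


Weighted contributions p_i * l_i:
  H: (2/60) * 4 = 8/60
  D: (10/60) * 4 = 40/60
  C: (2/60) * 5 = 10/60
  F: (16/60) * 3 = 48/60
  E: (13/60) * 4 = 52/60
  A: (17/60) * 1 = 17/60
Sum = (8 + 40 + 10 + 48 + 52 + 17)/60 = 175/60

L = 175/60 = 2.9167 bits/symbol


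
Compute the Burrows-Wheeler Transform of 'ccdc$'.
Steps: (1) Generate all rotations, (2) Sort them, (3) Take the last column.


Rotations (sorted):
  0: $ccdc -> last char: c
  1: c$ccd -> last char: d
  2: ccdc$ -> last char: $
  3: cdc$c -> last char: c
  4: dc$cc -> last char: c


BWT = cd$cc


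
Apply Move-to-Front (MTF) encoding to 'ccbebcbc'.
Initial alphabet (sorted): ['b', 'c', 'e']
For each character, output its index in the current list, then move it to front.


MTF encoding:
'c': index 1 in ['b', 'c', 'e'] -> ['c', 'b', 'e']
'c': index 0 in ['c', 'b', 'e'] -> ['c', 'b', 'e']
'b': index 1 in ['c', 'b', 'e'] -> ['b', 'c', 'e']
'e': index 2 in ['b', 'c', 'e'] -> ['e', 'b', 'c']
'b': index 1 in ['e', 'b', 'c'] -> ['b', 'e', 'c']
'c': index 2 in ['b', 'e', 'c'] -> ['c', 'b', 'e']
'b': index 1 in ['c', 'b', 'e'] -> ['b', 'c', 'e']
'c': index 1 in ['b', 'c', 'e'] -> ['c', 'b', 'e']


Output: [1, 0, 1, 2, 1, 2, 1, 1]


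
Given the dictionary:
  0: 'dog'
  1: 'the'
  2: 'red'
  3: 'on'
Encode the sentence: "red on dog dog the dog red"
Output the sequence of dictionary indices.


Look up each word in the dictionary:
  'red' -> 2
  'on' -> 3
  'dog' -> 0
  'dog' -> 0
  'the' -> 1
  'dog' -> 0
  'red' -> 2

Encoded: [2, 3, 0, 0, 1, 0, 2]


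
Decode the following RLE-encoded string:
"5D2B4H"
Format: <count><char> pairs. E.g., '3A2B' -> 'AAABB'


Expanding each <count><char> pair:
  5D -> 'DDDDD'
  2B -> 'BB'
  4H -> 'HHHH'

Decoded = DDDDDBBHHHH


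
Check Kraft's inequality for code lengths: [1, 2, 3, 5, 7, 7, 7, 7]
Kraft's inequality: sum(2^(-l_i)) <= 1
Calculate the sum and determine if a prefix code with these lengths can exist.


Sum = 2^(-1) + 2^(-2) + 2^(-3) + 2^(-5) + 2^(-7) + 2^(-7) + 2^(-7) + 2^(-7)
    = 0.5 + 0.25 + 0.125 + 0.03125 + 0.0078125 + 0.0078125 + 0.0078125 + 0.0078125
    = 120/128 = 0.9375
Since 0.9375 <= 1, Kraft's inequality IS satisfied.
A prefix code with these lengths CAN exist.

Kraft sum = 0.9375. Satisfied.


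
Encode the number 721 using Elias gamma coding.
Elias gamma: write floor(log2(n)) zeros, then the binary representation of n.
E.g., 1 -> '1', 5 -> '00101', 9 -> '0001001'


num_bits = floor(log2(721)) + 1 = 10
leading_zeros = num_bits - 1 = 9
binary(721) = 1011010001

Elias gamma(721) = '000000000' + '1011010001' = 0000000001011010001 (19 bits)


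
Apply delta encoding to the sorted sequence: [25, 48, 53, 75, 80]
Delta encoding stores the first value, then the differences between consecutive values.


First value: 25
Deltas:
  48 - 25 = 23
  53 - 48 = 5
  75 - 53 = 22
  80 - 75 = 5


Delta encoded: [25, 23, 5, 22, 5]


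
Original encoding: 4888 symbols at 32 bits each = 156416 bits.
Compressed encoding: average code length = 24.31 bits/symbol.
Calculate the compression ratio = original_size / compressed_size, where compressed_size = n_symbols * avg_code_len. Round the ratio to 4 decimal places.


original_size = n_symbols * orig_bits = 4888 * 32 = 156416 bits
compressed_size = n_symbols * avg_code_len = 4888 * 24.31 = 118827.28 bits
ratio = original_size / compressed_size = 156416 / 118827.28 = 1.3163

Compression ratio = 1.3163


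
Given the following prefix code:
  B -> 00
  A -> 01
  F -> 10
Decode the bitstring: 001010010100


Decoding step by step:
Bits 00 -> B
Bits 10 -> F
Bits 10 -> F
Bits 01 -> A
Bits 01 -> A
Bits 00 -> B


Decoded message: BFFAAB


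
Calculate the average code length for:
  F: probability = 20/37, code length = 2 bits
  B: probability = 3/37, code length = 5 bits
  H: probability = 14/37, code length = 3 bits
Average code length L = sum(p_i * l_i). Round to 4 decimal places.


Weighted contributions p_i * l_i:
  F: (20/37) * 2 = 40/37
  B: (3/37) * 5 = 15/37
  H: (14/37) * 3 = 42/37
Sum = (40 + 15 + 42)/37 = 97/37

L = 97/37 = 2.6216 bits/symbol


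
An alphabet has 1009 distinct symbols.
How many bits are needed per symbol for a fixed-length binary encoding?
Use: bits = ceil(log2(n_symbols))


log2(1009) = 9.9787
Bracket: 2^9 = 512 < 1009 <= 2^10 = 1024
So ceil(log2(1009)) = 10

bits = ceil(log2(1009)) = ceil(9.9787) = 10 bits


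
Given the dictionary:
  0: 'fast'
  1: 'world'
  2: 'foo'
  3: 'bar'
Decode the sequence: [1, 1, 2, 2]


Look up each index in the dictionary:
  1 -> 'world'
  1 -> 'world'
  2 -> 'foo'
  2 -> 'foo'

Decoded: "world world foo foo"


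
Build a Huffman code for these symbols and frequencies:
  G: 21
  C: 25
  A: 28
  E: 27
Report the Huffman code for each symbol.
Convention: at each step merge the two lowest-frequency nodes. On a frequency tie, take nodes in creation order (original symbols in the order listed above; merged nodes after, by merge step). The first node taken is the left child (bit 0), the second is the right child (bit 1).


Huffman tree construction:
Step 1: Merge G(21) + C(25) = 46
Step 2: Merge E(27) + A(28) = 55
Step 3: Merge (G+C)(46) + (E+A)(55) = 101
Read each symbol's code off the tree from the root (left child = 0, right child = 1).

Codes:
  G: 00 (length 2)
  C: 01 (length 2)
  A: 11 (length 2)
  E: 10 (length 2)
Average code length: 202/101 = 2.0000 bits/symbol


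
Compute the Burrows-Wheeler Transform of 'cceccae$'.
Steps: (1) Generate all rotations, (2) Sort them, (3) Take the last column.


Rotations (sorted):
  0: $cceccae -> last char: e
  1: ae$ccecc -> last char: c
  2: cae$ccec -> last char: c
  3: ccae$cce -> last char: e
  4: cceccae$ -> last char: $
  5: ceccae$c -> last char: c
  6: e$ccecca -> last char: a
  7: eccae$cc -> last char: c


BWT = ecce$cac


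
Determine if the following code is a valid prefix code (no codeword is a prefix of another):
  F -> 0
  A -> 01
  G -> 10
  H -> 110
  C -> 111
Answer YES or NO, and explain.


Checking each pair (does one codeword prefix another?):
  F='0' vs A='01': prefix -- VIOLATION

NO -- this is NOT a valid prefix code. F (0) is a prefix of A (01).


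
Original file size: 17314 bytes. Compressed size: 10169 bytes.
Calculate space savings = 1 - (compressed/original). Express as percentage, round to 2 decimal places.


ratio = compressed/original = 10169/17314 = 0.587328
savings = 1 - ratio = 1 - 0.587328 = 0.412672
as a percentage: 0.412672 * 100 = 41.27%

Space savings = 1 - 10169/17314 = 41.27%


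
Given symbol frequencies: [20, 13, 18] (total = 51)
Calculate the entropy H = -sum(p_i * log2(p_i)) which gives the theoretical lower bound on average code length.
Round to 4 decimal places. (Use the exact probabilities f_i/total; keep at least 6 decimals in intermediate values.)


Per-symbol terms -p_i * log2(p_i) with p_i = f_i/51:
  p = 20/51 = 0.392157: log2(p) = -1.350497, -p*log2(p) = 0.529607
  p = 13/51 = 0.254902: log2(p) = -1.971986, -p*log2(p) = 0.502663
  p = 18/51 = 0.352941: log2(p) = -1.502500, -p*log2(p) = 0.530294
H = 0.529607 + 0.502663 + 0.530294 = 1.562564

H = 1.5626 bits/symbol


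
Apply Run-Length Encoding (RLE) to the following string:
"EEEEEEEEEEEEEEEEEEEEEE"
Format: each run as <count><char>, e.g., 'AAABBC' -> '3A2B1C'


Scanning runs left to right:
  i=0: run of 'E' x 22 -> '22E'

RLE = 22E


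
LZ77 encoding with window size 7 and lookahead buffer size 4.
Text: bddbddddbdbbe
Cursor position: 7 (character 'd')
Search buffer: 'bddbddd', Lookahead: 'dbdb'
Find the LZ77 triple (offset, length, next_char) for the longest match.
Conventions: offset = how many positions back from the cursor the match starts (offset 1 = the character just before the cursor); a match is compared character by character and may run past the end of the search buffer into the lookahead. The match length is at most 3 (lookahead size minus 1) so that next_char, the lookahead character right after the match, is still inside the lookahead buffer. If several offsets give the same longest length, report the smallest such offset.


Try each offset into the search buffer:
  offset=1 (pos 6, char 'd'): match length 1
  offset=2 (pos 5, char 'd'): match length 1
  offset=3 (pos 4, char 'd'): match length 1
  offset=4 (pos 3, char 'b'): match length 0
  offset=5 (pos 2, char 'd'): match length 3
  offset=6 (pos 1, char 'd'): match length 1
  offset=7 (pos 0, char 'b'): match length 0
Longest match has length 3 at offset 5.
next_char = character at position 7 + 3 = 10 -> 'b'

Best match: offset=5, length=3 (matching 'dbd' starting at position 2)
LZ77 triple: (5, 3, 'b')


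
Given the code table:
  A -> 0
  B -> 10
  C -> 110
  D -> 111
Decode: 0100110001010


Decoding:
0 -> A
10 -> B
0 -> A
110 -> C
0 -> A
0 -> A
10 -> B
10 -> B


Result: ABACAABB


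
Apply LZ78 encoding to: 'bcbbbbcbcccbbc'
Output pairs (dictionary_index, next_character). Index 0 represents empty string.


LZ78 encoding steps:
Dictionary: {0: ''}
Step 1: w='' (idx 0), next='b' -> output (0, 'b'), add 'b' as idx 1
Step 2: w='' (idx 0), next='c' -> output (0, 'c'), add 'c' as idx 2
Step 3: w='b' (idx 1), next='b' -> output (1, 'b'), add 'bb' as idx 3
Step 4: w='bb' (idx 3), next='c' -> output (3, 'c'), add 'bbc' as idx 4
Step 5: w='b' (idx 1), next='c' -> output (1, 'c'), add 'bc' as idx 5
Step 6: w='c' (idx 2), next='c' -> output (2, 'c'), add 'cc' as idx 6
Step 7: w='bbc' (idx 4), end of input -> output (4, '')


Encoded: [(0, 'b'), (0, 'c'), (1, 'b'), (3, 'c'), (1, 'c'), (2, 'c'), (4, '')]


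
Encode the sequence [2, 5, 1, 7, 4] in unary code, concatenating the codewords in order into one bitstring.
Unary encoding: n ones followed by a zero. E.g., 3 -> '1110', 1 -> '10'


Encode each number as n ones followed by a terminating 0:
  2 -> 110 (3 bits)
  5 -> 111110 (6 bits)
  1 -> 10 (2 bits)
  7 -> 11111110 (8 bits)
  4 -> 11110 (5 bits)
Total length = 3 + 6 + 2 + 8 + 5 = 24 bits.

Unary([2, 5, 1, 7, 4]) = 110111110101111111011110 (24 bits)


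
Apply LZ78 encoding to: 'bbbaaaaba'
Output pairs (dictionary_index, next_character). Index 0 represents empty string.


LZ78 encoding steps:
Dictionary: {0: ''}
Step 1: w='' (idx 0), next='b' -> output (0, 'b'), add 'b' as idx 1
Step 2: w='b' (idx 1), next='b' -> output (1, 'b'), add 'bb' as idx 2
Step 3: w='' (idx 0), next='a' -> output (0, 'a'), add 'a' as idx 3
Step 4: w='a' (idx 3), next='a' -> output (3, 'a'), add 'aa' as idx 4
Step 5: w='a' (idx 3), next='b' -> output (3, 'b'), add 'ab' as idx 5
Step 6: w='a' (idx 3), end of input -> output (3, '')


Encoded: [(0, 'b'), (1, 'b'), (0, 'a'), (3, 'a'), (3, 'b'), (3, '')]


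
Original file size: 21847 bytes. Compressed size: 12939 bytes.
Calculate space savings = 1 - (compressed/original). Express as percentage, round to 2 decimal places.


ratio = compressed/original = 12939/21847 = 0.592255
savings = 1 - ratio = 1 - 0.592255 = 0.407745
as a percentage: 0.407745 * 100 = 40.77%

Space savings = 1 - 12939/21847 = 40.77%


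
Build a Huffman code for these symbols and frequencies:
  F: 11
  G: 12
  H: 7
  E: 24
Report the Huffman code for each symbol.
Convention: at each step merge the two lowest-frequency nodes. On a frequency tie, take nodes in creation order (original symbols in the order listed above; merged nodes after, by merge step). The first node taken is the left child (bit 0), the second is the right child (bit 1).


Huffman tree construction:
Step 1: Merge H(7) + F(11) = 18
Step 2: Merge G(12) + (H+F)(18) = 30
Step 3: Merge E(24) + (G+(H+F))(30) = 54
Read each symbol's code off the tree from the root (left child = 0, right child = 1).

Codes:
  F: 111 (length 3)
  G: 10 (length 2)
  H: 110 (length 3)
  E: 0 (length 1)
Average code length: 102/54 = 1.8889 bits/symbol


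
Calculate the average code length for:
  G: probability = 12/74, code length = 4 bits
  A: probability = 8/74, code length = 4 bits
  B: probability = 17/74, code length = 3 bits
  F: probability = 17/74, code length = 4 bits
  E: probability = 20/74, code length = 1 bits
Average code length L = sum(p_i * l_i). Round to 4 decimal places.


Weighted contributions p_i * l_i:
  G: (12/74) * 4 = 48/74
  A: (8/74) * 4 = 32/74
  B: (17/74) * 3 = 51/74
  F: (17/74) * 4 = 68/74
  E: (20/74) * 1 = 20/74
Sum = (48 + 32 + 51 + 68 + 20)/74 = 219/74

L = 219/74 = 2.9595 bits/symbol


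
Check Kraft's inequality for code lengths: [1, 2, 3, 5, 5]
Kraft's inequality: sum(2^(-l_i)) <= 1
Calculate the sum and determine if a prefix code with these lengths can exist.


Sum = 2^(-1) + 2^(-2) + 2^(-3) + 2^(-5) + 2^(-5)
    = 0.5 + 0.25 + 0.125 + 0.03125 + 0.03125
    = 30/32 = 0.9375
Since 0.9375 <= 1, Kraft's inequality IS satisfied.
A prefix code with these lengths CAN exist.

Kraft sum = 0.9375. Satisfied.


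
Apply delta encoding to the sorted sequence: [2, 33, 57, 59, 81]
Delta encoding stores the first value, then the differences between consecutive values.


First value: 2
Deltas:
  33 - 2 = 31
  57 - 33 = 24
  59 - 57 = 2
  81 - 59 = 22


Delta encoded: [2, 31, 24, 2, 22]


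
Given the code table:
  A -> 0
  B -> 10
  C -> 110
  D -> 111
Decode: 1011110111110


Decoding:
10 -> B
111 -> D
10 -> B
111 -> D
110 -> C


Result: BDBDC


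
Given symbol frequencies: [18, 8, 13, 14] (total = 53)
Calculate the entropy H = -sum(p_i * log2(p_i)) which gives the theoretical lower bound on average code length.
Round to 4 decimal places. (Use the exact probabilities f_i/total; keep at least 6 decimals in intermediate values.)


Per-symbol terms -p_i * log2(p_i) with p_i = f_i/53:
  p = 18/53 = 0.339623: log2(p) = -1.557995, -p*log2(p) = 0.529131
  p = 8/53 = 0.150943: log2(p) = -2.727920, -p*log2(p) = 0.411762
  p = 13/53 = 0.245283: log2(p) = -2.027481, -p*log2(p) = 0.497307
  p = 14/53 = 0.264151: log2(p) = -1.920566, -p*log2(p) = 0.507319
H = 0.529131 + 0.411762 + 0.497307 + 0.507319 = 1.945519

H = 1.9455 bits/symbol


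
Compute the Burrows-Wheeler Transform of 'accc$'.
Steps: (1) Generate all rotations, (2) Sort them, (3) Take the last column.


Rotations (sorted):
  0: $accc -> last char: c
  1: accc$ -> last char: $
  2: c$acc -> last char: c
  3: cc$ac -> last char: c
  4: ccc$a -> last char: a


BWT = c$cca


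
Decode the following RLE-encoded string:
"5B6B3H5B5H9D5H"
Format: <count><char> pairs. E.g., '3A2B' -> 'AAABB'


Expanding each <count><char> pair:
  5B -> 'BBBBB'
  6B -> 'BBBBBB'
  3H -> 'HHH'
  5B -> 'BBBBB'
  5H -> 'HHHHH'
  9D -> 'DDDDDDDDD'
  5H -> 'HHHHH'

Decoded = BBBBBBBBBBBHHHBBBBBHHHHHDDDDDDDDDHHHHH


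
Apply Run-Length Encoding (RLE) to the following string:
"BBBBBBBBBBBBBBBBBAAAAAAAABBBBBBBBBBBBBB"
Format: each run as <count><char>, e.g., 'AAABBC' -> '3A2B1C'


Scanning runs left to right:
  i=0: run of 'B' x 17 -> '17B'
  i=17: run of 'A' x 8 -> '8A'
  i=25: run of 'B' x 14 -> '14B'

RLE = 17B8A14B


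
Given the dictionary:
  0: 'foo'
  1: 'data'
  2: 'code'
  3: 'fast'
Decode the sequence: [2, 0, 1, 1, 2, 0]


Look up each index in the dictionary:
  2 -> 'code'
  0 -> 'foo'
  1 -> 'data'
  1 -> 'data'
  2 -> 'code'
  0 -> 'foo'

Decoded: "code foo data data code foo"
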